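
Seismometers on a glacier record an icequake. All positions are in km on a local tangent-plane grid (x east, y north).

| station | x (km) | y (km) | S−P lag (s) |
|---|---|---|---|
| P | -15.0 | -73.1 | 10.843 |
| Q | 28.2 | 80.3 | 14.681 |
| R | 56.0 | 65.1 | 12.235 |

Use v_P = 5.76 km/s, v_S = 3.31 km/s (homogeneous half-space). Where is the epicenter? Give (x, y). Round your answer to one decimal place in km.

x ≈ 57.6 km, y ≈ -30.1 km

Distance from S−P lag: d = Δt · v_P v_S / (v_P − v_S) = Δt · (5.76·3.31)/(5.76−3.31) ≈ 7.7819·Δt.
So d_P = 84.38, d_Q = 114.25, d_R = 95.21 km.
Circle about each station: (x + 15.0)² + (y + 73.1)² = 84.38²; (x − 28.2)² + (y − 80.3)² = 114.25²; (x − 56.0)² + (y − 65.1)² = 95.21².
Subtracting the P equation from the Q and R equations removes the quadratic terms:
86.4 x + 306.8 y = -4258.36
142.0 x + 276.4 y = -139.56
Solving the 2×2 system: x ≈ 57.6, y ≈ -30.1 km.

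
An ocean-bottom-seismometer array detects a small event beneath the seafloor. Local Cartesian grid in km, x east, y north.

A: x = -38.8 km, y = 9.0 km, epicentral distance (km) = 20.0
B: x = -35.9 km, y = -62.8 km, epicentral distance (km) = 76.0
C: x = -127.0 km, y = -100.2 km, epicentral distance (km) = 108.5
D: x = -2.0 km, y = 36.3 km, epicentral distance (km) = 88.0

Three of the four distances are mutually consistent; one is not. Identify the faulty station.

Solve using three stations at a time. Using B, C, D (subtract circle equations pairwise → linear system) gives (x, y) ≈ (-81.2, -1.9).
Distances from that point to each station vs reported:
  A: calculated 43.8 vs reported 20.0 → residual 23.8 km
  B: calculated 75.9 vs reported 76.0 → residual 0.1 km
  C: calculated 108.5 vs reported 108.5 → residual 0.0 km
  D: calculated 87.9 vs reported 88.0 → residual 0.1 km
B, C, D are mutually consistent (residuals ≈ 0); A is off by 23.8 km.

A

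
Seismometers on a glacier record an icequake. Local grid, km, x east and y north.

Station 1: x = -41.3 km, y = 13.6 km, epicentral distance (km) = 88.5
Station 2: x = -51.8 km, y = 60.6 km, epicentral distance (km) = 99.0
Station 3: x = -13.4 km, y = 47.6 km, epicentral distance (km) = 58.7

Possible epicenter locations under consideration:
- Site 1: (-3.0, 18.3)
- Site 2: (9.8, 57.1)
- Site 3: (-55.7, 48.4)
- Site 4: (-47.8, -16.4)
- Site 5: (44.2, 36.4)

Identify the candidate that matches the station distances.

For each candidate, compare |candidate − station| to the reported distance:
Site 1: residuals Station 1 49.9, Station 2 34.4, Station 3 27.6 → max 49.9 km
Site 2: residuals Station 1 21.4, Station 2 37.3, Station 3 33.6 → max 37.3 km
Site 3: residuals Station 1 50.8, Station 2 86.2, Station 3 16.4 → max 86.2 km
Site 4: residuals Station 1 57.8, Station 2 21.9, Station 3 14.0 → max 57.8 km
Site 5: residuals Station 1 0.0, Station 2 0.0, Station 3 0.0 → max 0.0 km
Only Site 5 has all residuals ≈ 0.

Site 5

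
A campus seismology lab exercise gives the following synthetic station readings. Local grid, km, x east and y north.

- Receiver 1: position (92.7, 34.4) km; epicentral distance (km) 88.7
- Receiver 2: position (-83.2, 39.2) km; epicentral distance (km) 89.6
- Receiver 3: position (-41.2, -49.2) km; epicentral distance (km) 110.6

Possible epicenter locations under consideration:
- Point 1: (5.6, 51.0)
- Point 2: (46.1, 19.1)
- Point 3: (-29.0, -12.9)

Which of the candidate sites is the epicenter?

For each candidate, compare |candidate − station| to the reported distance:
Point 1: residuals Receiver 1 0.0, Receiver 2 0.0, Receiver 3 0.0 → max 0.0 km
Point 2: residuals Receiver 1 39.7, Receiver 2 41.3, Receiver 3 0.2 → max 41.3 km
Point 3: residuals Receiver 1 41.9, Receiver 2 14.4, Receiver 3 72.3 → max 72.3 km
Only Point 1 has all residuals ≈ 0.

Point 1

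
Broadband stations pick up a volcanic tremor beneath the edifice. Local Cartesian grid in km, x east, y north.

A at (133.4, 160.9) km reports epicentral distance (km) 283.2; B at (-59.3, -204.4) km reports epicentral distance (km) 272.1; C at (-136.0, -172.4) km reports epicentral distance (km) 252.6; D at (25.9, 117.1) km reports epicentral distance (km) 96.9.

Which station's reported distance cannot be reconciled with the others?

Solve using three stations at a time. Using B, C, D (subtract circle equations pairwise → linear system) gives (x, y) ≈ (-57.5, 67.7).
Distances from that point to each station vs reported:
  A: calculated 212.4 vs reported 283.2 → residual 70.8 km
  B: calculated 272.1 vs reported 272.1 → residual 0.0 km
  C: calculated 252.6 vs reported 252.6 → residual 0.0 km
  D: calculated 96.9 vs reported 96.9 → residual 0.0 km
B, C, D are mutually consistent (residuals ≈ 0); A is off by 70.8 km.

A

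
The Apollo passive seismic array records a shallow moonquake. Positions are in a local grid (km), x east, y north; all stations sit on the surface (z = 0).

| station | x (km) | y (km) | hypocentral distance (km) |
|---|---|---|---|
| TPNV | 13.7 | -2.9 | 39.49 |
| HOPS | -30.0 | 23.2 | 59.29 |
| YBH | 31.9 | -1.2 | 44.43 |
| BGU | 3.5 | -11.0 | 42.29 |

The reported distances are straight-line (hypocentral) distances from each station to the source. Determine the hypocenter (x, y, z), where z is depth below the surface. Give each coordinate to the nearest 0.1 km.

Each station gives a sphere (x−x_i)² + (y−y_i)² + z² = d_i² (stations at z=0).
Subtracting the TPNV sphere from HOPS and YBH: z² cancels, leaving linear equations in x and y:
-87.4 x + 52.2 y = -713.70
36.4 x + 3.4 y = 408.39
Solving: x ≈ 10.806, y ≈ 4.421 km (keep extra digits for the depth step; rounded: 10.8, 4.4).
Then from the TPNV sphere: z² = 39.49² − (x − 13.7)² − (y + 2.9)² with x = 10.806, y = 4.421, so z ≈ 38.697 ≈ 38.7 km.

(10.8, 4.4, 38.7)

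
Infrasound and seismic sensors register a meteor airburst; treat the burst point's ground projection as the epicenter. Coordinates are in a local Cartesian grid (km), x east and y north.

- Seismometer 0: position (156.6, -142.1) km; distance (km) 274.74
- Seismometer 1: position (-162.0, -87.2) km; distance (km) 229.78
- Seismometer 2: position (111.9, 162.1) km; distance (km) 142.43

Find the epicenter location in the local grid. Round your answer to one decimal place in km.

x ≈ -4.7 km, y ≈ 80.3 km

Circle about each station: (x − 156.6)² + (y + 142.1)² = 274.74²; (x + 162.0)² + (y + 87.2)² = 229.78²; (x − 111.9)² + (y − 162.1)² = 142.43².
Subtracting pairs of circle equations eliminates x²+y² and gives linear equations (the radical axes):
-637.2 x + 109.8 y = 11815.09
-89.4 x + 608.4 y = 49277.81
Solving the 2×2 system: x ≈ -4.7, y ≈ 80.3 km.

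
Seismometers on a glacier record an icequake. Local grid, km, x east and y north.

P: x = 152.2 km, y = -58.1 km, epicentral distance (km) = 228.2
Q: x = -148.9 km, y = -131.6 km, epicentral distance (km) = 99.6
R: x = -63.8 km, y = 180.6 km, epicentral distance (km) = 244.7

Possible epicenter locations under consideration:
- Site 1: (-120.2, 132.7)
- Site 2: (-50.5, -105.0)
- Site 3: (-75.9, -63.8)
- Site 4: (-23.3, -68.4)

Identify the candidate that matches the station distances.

For each candidate, compare |candidate − station| to the reported distance:
Site 1: residuals P 104.4, Q 166.3, R 170.7 → max 170.7 km
Site 2: residuals P 20.1, Q 2.3, R 41.2 → max 41.2 km
Site 3: residuals P 0.0, Q 0.0, R 0.0 → max 0.0 km
Site 4: residuals P 52.4, Q 41.0, R 7.6 → max 52.4 km
Only Site 3 has all residuals ≈ 0.

Site 3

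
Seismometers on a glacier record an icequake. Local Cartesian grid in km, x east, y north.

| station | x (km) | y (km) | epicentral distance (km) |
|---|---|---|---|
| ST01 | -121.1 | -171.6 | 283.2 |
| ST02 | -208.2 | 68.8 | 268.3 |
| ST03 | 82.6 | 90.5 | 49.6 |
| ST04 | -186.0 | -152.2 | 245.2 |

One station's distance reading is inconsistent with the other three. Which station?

Solve using three stations at a time. Using ST01, ST02, ST03 (subtract circle equations pairwise → linear system) gives (x, y) ≈ (59.2, 46.8).
Distances from that point to each station vs reported:
  ST01: calculated 283.2 vs reported 283.2 → residual 0.0 km
  ST02: calculated 268.3 vs reported 268.3 → residual 0.0 km
  ST03: calculated 49.6 vs reported 49.6 → residual 0.0 km
  ST04: calculated 315.8 vs reported 245.2 → residual 70.6 km
ST01, ST02, ST03 are mutually consistent (residuals ≈ 0); ST04 is off by 70.6 km.

ST04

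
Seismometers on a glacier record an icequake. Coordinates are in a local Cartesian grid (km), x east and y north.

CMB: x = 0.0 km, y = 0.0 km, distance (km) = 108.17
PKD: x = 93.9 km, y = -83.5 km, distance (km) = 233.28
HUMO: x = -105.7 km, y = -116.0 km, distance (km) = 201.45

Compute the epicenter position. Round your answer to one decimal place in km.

(-70.2, 82.3)

Circle about each station: x² + y² = 108.17²; (x − 93.9)² + (y + 83.5)² = 233.28²; (x + 105.7)² + (y + 116.0)² = 201.45².
Subtracting the CMB equation from the PKD and HUMO equations removes the quadratic terms:
187.8 x − 167.0 y = -26929.35
-211.4 x − 232.0 y = -4252.86
Solving the 2×2 system: x ≈ -70.2, y ≈ 82.3 km.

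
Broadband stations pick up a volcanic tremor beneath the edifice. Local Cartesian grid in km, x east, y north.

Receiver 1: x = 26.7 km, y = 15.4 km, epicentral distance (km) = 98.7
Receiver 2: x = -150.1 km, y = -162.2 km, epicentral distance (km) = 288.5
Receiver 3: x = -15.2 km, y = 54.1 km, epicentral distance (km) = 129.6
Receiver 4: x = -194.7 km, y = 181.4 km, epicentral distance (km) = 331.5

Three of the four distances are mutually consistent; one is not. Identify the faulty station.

Receiver 2

Solve using three stations at a time. Using Receiver 1, Receiver 3, Receiver 4 (subtract circle equations pairwise → linear system) gives (x, y) ≈ (113.9, 60.8).
Distances from that point to each station vs reported:
  Receiver 1: calculated 98.3 vs reported 98.7 → residual 0.4 km
  Receiver 2: calculated 345.6 vs reported 288.5 → residual 57.1 km
  Receiver 3: calculated 129.3 vs reported 129.6 → residual 0.3 km
  Receiver 4: calculated 331.4 vs reported 331.5 → residual 0.1 km
Receiver 1, Receiver 3, Receiver 4 are mutually consistent (residuals ≈ 0); Receiver 2 is off by 57.1 km.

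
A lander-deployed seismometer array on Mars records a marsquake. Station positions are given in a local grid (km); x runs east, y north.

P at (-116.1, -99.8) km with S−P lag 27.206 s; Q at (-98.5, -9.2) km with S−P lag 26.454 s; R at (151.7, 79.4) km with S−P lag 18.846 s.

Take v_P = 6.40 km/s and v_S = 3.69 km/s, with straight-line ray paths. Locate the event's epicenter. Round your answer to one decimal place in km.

Distance from S−P lag: d = Δt · v_P v_S / (v_P − v_S) = Δt · (6.40·3.69)/(6.40−3.69) ≈ 8.7144·Δt.
So d_P = 237.08, d_Q = 230.53, d_R = 164.23 km.
Circle about each station: (x + 116.1)² + (y + 99.8)² = 237.08²; (x + 98.5)² + (y + 9.2)² = 230.53²; (x − 151.7)² + (y − 79.4)² = 164.23².
Subtracting the P equation from the Q and R equations removes the quadratic terms:
35.2 x + 181.2 y = -10589.51
535.6 x + 358.4 y = 35113.43
Solving the 2×2 system: x ≈ 120.3, y ≈ -81.8 km.
Check against P (with the unrounded x, y): √((x + 116.1)²+(y + 99.8)²) = 237.09 ≈ 237.08 km. ✓

120.3 km east, -81.8 km north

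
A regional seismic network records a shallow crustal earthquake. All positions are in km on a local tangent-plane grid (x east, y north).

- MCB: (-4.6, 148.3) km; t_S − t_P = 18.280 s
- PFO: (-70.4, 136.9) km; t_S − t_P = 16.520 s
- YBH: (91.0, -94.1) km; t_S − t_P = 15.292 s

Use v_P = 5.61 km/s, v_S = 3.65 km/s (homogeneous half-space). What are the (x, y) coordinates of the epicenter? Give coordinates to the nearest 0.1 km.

Distance from S−P lag: d = Δt · v_P v_S / (v_P − v_S) = Δt · (5.61·3.65)/(5.61−3.65) ≈ 10.4472·Δt.
So d_MCB = 190.97, d_PFO = 172.59, d_YBH = 159.76 km.
Circle about each station: (x + 4.6)² + (y − 148.3)² = 190.97²; (x + 70.4)² + (y − 136.9)² = 172.59²; (x − 91.0)² + (y + 94.1)² = 159.76².
Subtracting pairs of circle equations eliminates x²+y² and gives linear equations (the radical axes):
-131.6 x − 22.8 y = 8365.95
191.2 x − 484.8 y = 6068.04
Solving the 2×2 system: x ≈ -57.5, y ≈ -35.2 km.

(-57.5, -35.2)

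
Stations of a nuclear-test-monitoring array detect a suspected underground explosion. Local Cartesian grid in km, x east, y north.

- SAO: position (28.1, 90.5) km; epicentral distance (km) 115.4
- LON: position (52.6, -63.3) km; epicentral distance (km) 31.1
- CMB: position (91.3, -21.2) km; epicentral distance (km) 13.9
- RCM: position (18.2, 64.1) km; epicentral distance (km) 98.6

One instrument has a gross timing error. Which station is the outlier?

Solve using three stations at a time. Using SAO, CMB, RCM (subtract circle equations pairwise → linear system) gives (x, y) ≈ (80.5, -12.3).
Distances from that point to each station vs reported:
  SAO: calculated 115.4 vs reported 115.4 → residual 0.0 km
  LON: calculated 58.1 vs reported 31.1 → residual 27.0 km
  CMB: calculated 14.0 vs reported 13.9 → residual 0.1 km
  RCM: calculated 98.6 vs reported 98.6 → residual 0.0 km
SAO, CMB, RCM are mutually consistent (residuals ≈ 0); LON is off by 27.0 km.

LON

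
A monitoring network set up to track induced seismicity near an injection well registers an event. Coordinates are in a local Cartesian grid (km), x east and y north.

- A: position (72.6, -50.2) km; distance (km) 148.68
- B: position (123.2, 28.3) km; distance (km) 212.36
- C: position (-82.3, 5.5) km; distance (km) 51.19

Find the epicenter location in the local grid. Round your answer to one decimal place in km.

Circle about each station: (x − 72.6)² + (y + 50.2)² = 148.68²; (x − 123.2)² + (y − 28.3)² = 212.36²; (x + 82.3)² + (y − 5.5)² = 51.19².
Subtracting the A equation from the B and C equations removes the quadratic terms:
101.2 x + 157.0 y = -14802.70
-309.8 x + 111.4 y = 18498.07
Solving the 2×2 system: x ≈ -76.0, y ≈ -45.3 km.
Check against A (with the unrounded x, y): √((x − 72.6)²+(y + 50.2)²) = 148.68 ≈ 148.68 km. ✓

x ≈ -76.0 km, y ≈ -45.3 km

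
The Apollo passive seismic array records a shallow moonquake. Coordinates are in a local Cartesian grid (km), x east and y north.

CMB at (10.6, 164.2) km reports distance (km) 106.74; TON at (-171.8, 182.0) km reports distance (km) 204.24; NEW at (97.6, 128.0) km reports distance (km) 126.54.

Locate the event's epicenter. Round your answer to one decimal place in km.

Circle about each station: (x − 10.6)² + (y − 164.2)² = 106.74²; (x + 171.8)² + (y − 182.0)² = 204.24²; (x − 97.6)² + (y − 128.0)² = 126.54².
Subtracting the CMB equation from the TON and NEW equations removes the quadratic terms:
-364.8 x + 35.6 y = 5244.69
174.0 x − 72.4 y = -5783.18
Solving the 2×2 system: x ≈ -8.6, y ≈ 59.2 km.
Check against CMB (with the unrounded x, y): √((x − 10.6)²+(y − 164.2)²) = 106.73 ≈ 106.74 km. ✓

x ≈ -8.6 km, y ≈ 59.2 km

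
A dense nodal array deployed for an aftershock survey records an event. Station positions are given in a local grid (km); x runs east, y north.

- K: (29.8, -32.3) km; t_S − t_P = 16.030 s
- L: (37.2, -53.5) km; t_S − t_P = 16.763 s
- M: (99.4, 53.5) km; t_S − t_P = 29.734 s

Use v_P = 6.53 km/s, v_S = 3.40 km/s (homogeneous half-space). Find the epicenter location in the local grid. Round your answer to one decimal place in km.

Distance from S−P lag: d = Δt · v_P v_S / (v_P − v_S) = Δt · (6.53·3.40)/(6.53−3.40) ≈ 7.0933·Δt.
So d_K = 113.71, d_L = 118.90, d_M = 210.91 km.
Circle about each station: (x − 29.8)² + (y + 32.3)² = 113.71²; (x − 37.2)² + (y + 53.5)² = 118.90²; (x − 99.4)² + (y − 53.5)² = 210.91².
Subtracting the K equation from the L and M equations removes the quadratic terms:
14.8 x − 42.4 y = 1107.51
139.2 x + 171.6 y = -20741.78
Solving the 2×2 system: x ≈ -81.7, y ≈ -54.6 km.

x ≈ -81.7 km, y ≈ -54.6 km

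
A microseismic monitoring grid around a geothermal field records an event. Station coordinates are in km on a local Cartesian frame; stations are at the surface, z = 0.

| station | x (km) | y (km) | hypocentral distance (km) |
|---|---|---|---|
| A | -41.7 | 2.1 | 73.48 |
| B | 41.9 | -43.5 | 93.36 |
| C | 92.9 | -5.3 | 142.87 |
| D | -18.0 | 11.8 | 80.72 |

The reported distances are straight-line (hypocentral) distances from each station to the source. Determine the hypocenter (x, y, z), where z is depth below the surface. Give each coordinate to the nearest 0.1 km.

Each station gives a sphere (x−x_i)² + (y−y_i)² + z² = d_i² (stations at z=0).
Subtracting the A sphere from B and C: z² cancels, leaving linear equations in x and y:
167.2 x − 91.2 y = -1412.22
269.2 x − 14.8 y = -8097.33
Solving: x ≈ -32.504, y ≈ -44.106 km (keep extra digits for the depth step; rounded: -32.5, -44.1).
Then from the A sphere: z² = 73.48² − (x + 41.7)² − (y − 2.1)² with x = -32.504, y = -44.106, so z ≈ 56.389 ≈ 56.4 km.
Check against D (with the unrounded solution): distance 80.72 ≈ 80.72 km. ✓

x ≈ -32.5 km, y ≈ -44.1 km, depth ≈ 56.4 km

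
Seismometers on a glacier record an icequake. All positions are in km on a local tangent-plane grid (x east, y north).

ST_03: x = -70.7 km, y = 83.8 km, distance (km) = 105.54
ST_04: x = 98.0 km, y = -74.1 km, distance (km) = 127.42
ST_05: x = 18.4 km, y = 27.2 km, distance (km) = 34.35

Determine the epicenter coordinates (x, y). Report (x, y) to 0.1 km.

x ≈ -4.5 km, y ≈ 1.6 km

Circle about each station: (x + 70.7)² + (y − 83.8)² = 105.54²; (x − 98.0)² + (y + 74.1)² = 127.42²; (x − 18.4)² + (y − 27.2)² = 34.35².
Subtracting the ST_03 equation from the ST_04 and ST_05 equations removes the quadratic terms:
337.4 x − 315.8 y = -2023.28
178.2 x − 113.2 y = -983.76
Solving the 2×2 system: x ≈ -4.5, y ≈ 1.6 km.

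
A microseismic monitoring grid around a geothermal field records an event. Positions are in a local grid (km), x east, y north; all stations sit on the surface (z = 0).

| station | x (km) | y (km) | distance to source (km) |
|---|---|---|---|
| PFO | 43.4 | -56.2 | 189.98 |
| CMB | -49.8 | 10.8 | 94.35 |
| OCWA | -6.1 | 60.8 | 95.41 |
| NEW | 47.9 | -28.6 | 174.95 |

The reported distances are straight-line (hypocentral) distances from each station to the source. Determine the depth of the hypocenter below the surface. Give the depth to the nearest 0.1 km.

Each station gives a sphere (x−x_i)² + (y−y_i)² + z² = d_i² (stations at z=0).
Subtracting the PFO sphere from CMB and OCWA: z² cancels, leaving linear equations in x and y:
-186.4 x + 134.0 y = 24745.16
-99.0 x + 234.0 y = 25681.18
Solving: x ≈ -77.396, y ≈ 77.004 km (keep extra digits for the depth step; rounded: -77.4, 77.0).
Then from the PFO sphere: z² = 189.98² − (x − 43.4)² − (y + 56.2)² with x = -77.396, y = 77.004, so z ≈ 61.298 ≈ 61.3 km.
Check against NEW (with the unrounded solution): distance 174.95 ≈ 174.95 km. ✓

z ≈ 61.3 km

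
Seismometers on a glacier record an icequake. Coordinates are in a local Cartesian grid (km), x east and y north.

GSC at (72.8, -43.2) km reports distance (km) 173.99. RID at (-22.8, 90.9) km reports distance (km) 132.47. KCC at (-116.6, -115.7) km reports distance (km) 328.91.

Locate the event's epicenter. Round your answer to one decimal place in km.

Circle about each station: (x − 72.8)² + (y + 43.2)² = 173.99²; (x + 22.8)² + (y − 90.9)² = 132.47²; (x + 116.6)² + (y + 115.7)² = 328.91².
Subtracting pairs of circle equations eliminates x²+y² and gives linear equations (the radical axes):
-191.2 x + 268.2 y = 14340.79
-378.8 x − 145.0 y = -58093.30
Solving the 2×2 system: x ≈ 104.4, y ≈ 127.9 km.
Check against GSC (with the unrounded x, y): √((x − 72.8)²+(y + 43.2)²) = 173.99 ≈ 173.99 km. ✓

(104.4, 127.9)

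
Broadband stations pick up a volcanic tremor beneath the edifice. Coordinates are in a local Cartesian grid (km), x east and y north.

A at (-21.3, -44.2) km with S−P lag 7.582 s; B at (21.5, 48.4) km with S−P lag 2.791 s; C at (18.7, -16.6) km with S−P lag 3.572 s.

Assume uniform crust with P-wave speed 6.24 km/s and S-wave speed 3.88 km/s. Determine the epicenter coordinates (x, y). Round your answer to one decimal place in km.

Distance from S−P lag: d = Δt · v_P v_S / (v_P − v_S) = Δt · (6.24·3.88)/(6.24−3.88) ≈ 10.2590·Δt.
So d_A = 77.78, d_B = 28.63, d_C = 36.65 km.
Circle about each station: (x + 21.3)² + (y + 44.2)² = 77.78²; (x − 21.5)² + (y − 48.4)² = 28.63²; (x − 18.7)² + (y + 16.6)² = 36.65².
Subtracting pairs of circle equations eliminates x²+y² and gives linear equations (the radical axes):
85.6 x + 185.2 y = 5627.53
80.0 x + 55.2 y = 2924.43
Solving the 2×2 system: x ≈ 22.9, y ≈ 19.8 km.
Check against A (with the unrounded x, y): √((x + 21.3)²+(y + 44.2)²) = 77.78 ≈ 77.78 km. ✓

x ≈ 22.9 km, y ≈ 19.8 km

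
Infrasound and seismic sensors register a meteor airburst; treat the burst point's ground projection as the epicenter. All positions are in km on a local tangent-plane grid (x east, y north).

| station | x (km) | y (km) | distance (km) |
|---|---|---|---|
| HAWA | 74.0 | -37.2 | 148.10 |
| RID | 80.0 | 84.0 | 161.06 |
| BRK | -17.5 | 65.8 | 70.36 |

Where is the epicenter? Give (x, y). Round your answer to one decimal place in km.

Circle about each station: (x − 74.0)² + (y + 37.2)² = 148.10²; (x − 80.0)² + (y − 84.0)² = 161.06²; (x + 17.5)² + (y − 65.8)² = 70.36².
Subtracting the HAWA equation from the RID and BRK equations removes the quadratic terms:
12.0 x + 242.4 y = 2589.45
-183.0 x + 206.0 y = 14759.13
Solving the 2×2 system: x ≈ -65.0, y ≈ 13.9 km.

x ≈ -65.0 km, y ≈ 13.9 km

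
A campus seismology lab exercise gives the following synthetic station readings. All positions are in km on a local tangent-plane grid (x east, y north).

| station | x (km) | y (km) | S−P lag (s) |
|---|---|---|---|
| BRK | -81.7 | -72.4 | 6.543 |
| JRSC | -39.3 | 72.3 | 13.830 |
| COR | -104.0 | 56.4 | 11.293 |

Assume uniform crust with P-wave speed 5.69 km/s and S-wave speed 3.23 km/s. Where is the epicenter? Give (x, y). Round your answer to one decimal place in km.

-77.5 km east, -23.7 km north

Distance from S−P lag: d = Δt · v_P v_S / (v_P − v_S) = Δt · (5.69·3.23)/(5.69−3.23) ≈ 7.4710·Δt.
So d_BRK = 48.88, d_JRSC = 103.32, d_COR = 84.37 km.
Circle about each station: (x + 81.7)² + (y + 72.4)² = 48.88²; (x + 39.3)² + (y − 72.3)² = 103.32²; (x + 104.0)² + (y − 56.4)² = 84.37².
Subtracting the BRK equation from the JRSC and COR equations removes the quadratic terms:
84.8 x + 289.4 y = -13430.64
-44.6 x + 257.6 y = -2648.73
Solving the 2×2 system: x ≈ -77.5, y ≈ -23.7 km.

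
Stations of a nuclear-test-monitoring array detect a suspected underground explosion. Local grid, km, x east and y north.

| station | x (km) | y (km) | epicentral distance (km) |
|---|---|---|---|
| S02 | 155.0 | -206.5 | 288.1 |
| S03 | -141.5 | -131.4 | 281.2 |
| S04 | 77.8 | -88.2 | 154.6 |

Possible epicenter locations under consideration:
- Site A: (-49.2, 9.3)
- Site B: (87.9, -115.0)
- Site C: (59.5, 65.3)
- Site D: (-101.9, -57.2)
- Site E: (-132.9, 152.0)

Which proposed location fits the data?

Site C

For each candidate, compare |candidate − station| to the reported distance:
Site A: residuals S02 9.0, S03 112.9, S04 5.5 → max 112.9 km
Site B: residuals S02 174.6, S03 51.2, S04 126.0 → max 174.6 km
Site C: residuals S02 0.0, S03 0.0, S04 0.0 → max 0.0 km
Site D: residuals S02 9.0, S03 197.1, S04 27.8 → max 197.1 km
Site E: residuals S02 171.7, S03 2.3, S04 164.9 → max 171.7 km
Only Site C has all residuals ≈ 0.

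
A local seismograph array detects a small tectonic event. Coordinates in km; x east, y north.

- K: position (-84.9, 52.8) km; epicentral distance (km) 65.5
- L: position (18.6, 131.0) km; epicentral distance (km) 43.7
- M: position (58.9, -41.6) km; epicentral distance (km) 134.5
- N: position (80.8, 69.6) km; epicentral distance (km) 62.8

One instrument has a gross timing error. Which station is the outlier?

Solve using three stations at a time. Using L, M, N (subtract circle equations pairwise → linear system) gives (x, y) ≈ (20.5, 87.3).
Distances from that point to each station vs reported:
  K: calculated 110.9 vs reported 65.5 → residual 45.4 km
  L: calculated 43.7 vs reported 43.7 → residual 0.0 km
  M: calculated 134.5 vs reported 134.5 → residual 0.0 km
  N: calculated 62.8 vs reported 62.8 → residual 0.0 km
L, M, N are mutually consistent (residuals ≈ 0); K is off by 45.4 km.

K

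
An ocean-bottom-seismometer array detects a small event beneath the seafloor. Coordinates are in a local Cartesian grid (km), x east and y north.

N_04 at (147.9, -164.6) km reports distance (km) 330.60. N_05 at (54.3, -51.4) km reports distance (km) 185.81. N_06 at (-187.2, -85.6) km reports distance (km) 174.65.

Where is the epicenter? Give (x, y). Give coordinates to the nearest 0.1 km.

(-93.2, 61.6)

Circle about each station: (x − 147.9)² + (y + 164.6)² = 330.60²; (x − 54.3)² + (y + 51.4)² = 185.81²; (x + 187.2)² + (y + 85.6)² = 174.65².
Subtracting the N_04 equation from the N_05 and N_06 equations removes the quadratic terms:
-187.2 x + 226.4 y = 31393.88
-670.2 x + 158.0 y = 72197.37
Solving the 2×2 system: x ≈ -93.2, y ≈ 61.6 km.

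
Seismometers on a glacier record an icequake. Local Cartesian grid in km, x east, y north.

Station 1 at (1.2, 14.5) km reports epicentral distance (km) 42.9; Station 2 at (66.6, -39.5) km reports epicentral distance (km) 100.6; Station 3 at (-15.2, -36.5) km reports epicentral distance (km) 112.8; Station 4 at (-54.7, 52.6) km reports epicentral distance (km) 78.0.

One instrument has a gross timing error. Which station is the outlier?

Solve using three stations at a time. Using Station 1, Station 2, Station 4 (subtract circle equations pairwise → linear system) gives (x, y) ≈ (23.4, 51.5).
Distances from that point to each station vs reported:
  Station 1: calculated 43.2 vs reported 42.9 → residual 0.3 km
  Station 2: calculated 100.7 vs reported 100.6 → residual 0.1 km
  Station 3: calculated 96.1 vs reported 112.8 → residual 16.7 km
  Station 4: calculated 78.1 vs reported 78.0 → residual 0.1 km
Station 1, Station 2, Station 4 are mutually consistent (residuals ≈ 0); Station 3 is off by 16.7 km.

Station 3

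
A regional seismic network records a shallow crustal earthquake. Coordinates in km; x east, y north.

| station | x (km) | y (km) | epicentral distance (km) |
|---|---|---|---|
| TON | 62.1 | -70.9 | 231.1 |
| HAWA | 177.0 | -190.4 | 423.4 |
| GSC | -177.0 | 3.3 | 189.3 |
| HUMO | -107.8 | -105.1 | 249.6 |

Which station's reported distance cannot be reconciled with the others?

Solve using three stations at a time. Using TON, GSC, HUMO (subtract circle equations pairwise → linear system) gives (x, y) ≈ (-41.7, 135.5).
Distances from that point to each station vs reported:
  TON: calculated 231.0 vs reported 231.1 → residual 0.1 km
  HAWA: calculated 392.4 vs reported 423.4 → residual 31.0 km
  GSC: calculated 189.2 vs reported 189.3 → residual 0.1 km
  HUMO: calculated 249.5 vs reported 249.6 → residual 0.1 km
TON, GSC, HUMO are mutually consistent (residuals ≈ 0); HAWA is off by 31.0 km.

HAWA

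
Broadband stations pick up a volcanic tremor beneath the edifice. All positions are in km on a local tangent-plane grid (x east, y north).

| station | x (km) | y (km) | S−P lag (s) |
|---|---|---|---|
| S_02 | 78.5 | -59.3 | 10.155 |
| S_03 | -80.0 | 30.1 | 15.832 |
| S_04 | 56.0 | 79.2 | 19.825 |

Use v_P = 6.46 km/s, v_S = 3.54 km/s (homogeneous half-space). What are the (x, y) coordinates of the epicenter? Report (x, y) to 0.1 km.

(-0.8, -65.3)

Distance from S−P lag: d = Δt · v_P v_S / (v_P − v_S) = Δt · (6.46·3.54)/(6.46−3.54) ≈ 7.8316·Δt.
So d_S_02 = 79.53, d_S_03 = 123.99, d_S_04 = 155.26 km.
Circle about each station: (x − 78.5)² + (y + 59.3)² = 79.53²; (x + 80.0)² + (y − 30.1)² = 123.99²; (x − 56.0)² + (y − 79.2)² = 155.26².
Subtracting the S_02 equation from the S_03 and S_04 equations removes the quadratic terms:
-317.0 x + 178.8 y = -11421.23
-45.0 x + 277.0 y = -18050.75
Solving the 2×2 system: x ≈ -0.8, y ≈ -65.3 km.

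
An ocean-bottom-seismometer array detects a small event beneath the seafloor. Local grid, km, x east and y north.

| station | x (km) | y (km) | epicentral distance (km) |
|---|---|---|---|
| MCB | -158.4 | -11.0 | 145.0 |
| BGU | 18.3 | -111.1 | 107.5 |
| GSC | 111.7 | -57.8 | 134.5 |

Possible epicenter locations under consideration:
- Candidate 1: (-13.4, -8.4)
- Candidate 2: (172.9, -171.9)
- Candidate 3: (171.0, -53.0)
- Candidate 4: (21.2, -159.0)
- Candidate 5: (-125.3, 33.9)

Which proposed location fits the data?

For each candidate, compare |candidate − station| to the reported distance:
Candidate 1: residuals MCB 0.0, BGU 0.0, GSC 0.0 → max 0.0 km
Candidate 2: residuals MCB 223.3, BGU 58.6, GSC 5.0 → max 223.3 km
Candidate 3: residuals MCB 187.1, BGU 55.9, GSC 75.0 → max 187.1 km
Candidate 4: residuals MCB 87.7, BGU 59.5, GSC 1.3 → max 87.7 km
Candidate 5: residuals MCB 89.2, BGU 96.6, GSC 119.6 → max 119.6 km
Only Candidate 1 has all residuals ≈ 0.

Candidate 1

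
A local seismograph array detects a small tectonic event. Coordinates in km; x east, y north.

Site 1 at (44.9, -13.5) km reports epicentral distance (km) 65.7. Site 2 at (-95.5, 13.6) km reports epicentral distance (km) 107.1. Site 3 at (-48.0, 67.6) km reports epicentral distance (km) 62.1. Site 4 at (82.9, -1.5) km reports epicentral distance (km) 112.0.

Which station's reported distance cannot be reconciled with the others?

Solve using three stations at a time. Using Site 1, Site 2, Site 3 (subtract circle equations pairwise → linear system) gives (x, y) ≈ (8.1, 40.9).
Distances from that point to each station vs reported:
  Site 1: calculated 65.7 vs reported 65.7 → residual 0.0 km
  Site 2: calculated 107.1 vs reported 107.1 → residual 0.0 km
  Site 3: calculated 62.1 vs reported 62.1 → residual 0.0 km
  Site 4: calculated 86.0 vs reported 112.0 → residual 26.0 km
Site 1, Site 2, Site 3 are mutually consistent (residuals ≈ 0); Site 4 is off by 26.0 km.

Site 4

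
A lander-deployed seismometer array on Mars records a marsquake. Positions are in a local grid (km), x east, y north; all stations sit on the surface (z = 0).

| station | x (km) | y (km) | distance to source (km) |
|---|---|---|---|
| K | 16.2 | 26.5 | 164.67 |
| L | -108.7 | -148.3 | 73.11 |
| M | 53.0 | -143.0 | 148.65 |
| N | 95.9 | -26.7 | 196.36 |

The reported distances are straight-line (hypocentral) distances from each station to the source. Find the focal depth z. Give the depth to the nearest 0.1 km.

Each station gives a sphere (x−x_i)² + (y−y_i)² + z² = d_i² (stations at z=0).
Subtracting the K sphere from L and M: z² cancels, leaving linear equations in x and y:
-249.8 x − 349.6 y = 54615.03
73.6 x − 339.0 y = 27312.70
Solving: x ≈ -81.204, y ≈ -98.199 km (keep extra digits for the depth step; rounded: -81.2, -98.2).
Then from the K sphere: z² = 164.67² − (x − 16.2)² − (y − 26.5)² with x = -81.204, y = -98.199, so z ≈ 45.594 ≈ 45.6 km.

depth ≈ 45.6 km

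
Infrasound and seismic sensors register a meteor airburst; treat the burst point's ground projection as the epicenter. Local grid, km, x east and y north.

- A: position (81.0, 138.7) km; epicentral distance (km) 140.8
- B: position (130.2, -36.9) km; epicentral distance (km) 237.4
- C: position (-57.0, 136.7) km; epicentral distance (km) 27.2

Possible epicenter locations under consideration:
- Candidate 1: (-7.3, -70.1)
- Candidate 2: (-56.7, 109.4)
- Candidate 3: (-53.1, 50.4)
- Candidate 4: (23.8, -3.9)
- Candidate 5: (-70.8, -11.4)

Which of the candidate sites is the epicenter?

For each candidate, compare |candidate − station| to the reported distance:
Candidate 1: residuals A 85.9, B 95.9, C 185.5 → max 185.5 km
Candidate 2: residuals A 0.0, B 0.0, C 0.1 → max 0.1 km
Candidate 3: residuals A 19.8, B 34.4, C 59.2 → max 59.2 km
Candidate 4: residuals A 12.8, B 126.0, C 135.0 → max 135.0 km
Candidate 5: residuals A 72.7, B 34.8, C 121.5 → max 121.5 km
Only Candidate 2 has all residuals ≈ 0.

Candidate 2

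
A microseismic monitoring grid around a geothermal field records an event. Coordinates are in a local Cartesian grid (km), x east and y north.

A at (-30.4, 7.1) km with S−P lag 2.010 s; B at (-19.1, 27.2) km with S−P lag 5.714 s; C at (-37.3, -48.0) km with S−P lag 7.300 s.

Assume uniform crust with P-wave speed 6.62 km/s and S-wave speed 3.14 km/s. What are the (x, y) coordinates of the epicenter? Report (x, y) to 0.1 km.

x ≈ -30.7 km, y ≈ -4.9 km

Distance from S−P lag: d = Δt · v_P v_S / (v_P − v_S) = Δt · (6.62·3.14)/(6.62−3.14) ≈ 5.9732·Δt.
So d_A = 12.01, d_B = 34.13, d_C = 43.60 km.
Circle about each station: (x + 30.4)² + (y − 7.1)² = 12.01²; (x + 19.1)² + (y − 27.2)² = 34.13²; (x + 37.3)² + (y + 48.0)² = 43.60².
Subtracting the A equation from the B and C equations removes the quadratic terms:
22.6 x + 40.2 y = -890.54
-13.8 x − 110.2 y = 964.00
Solving the 2×2 system: x ≈ -30.7, y ≈ -4.9 km.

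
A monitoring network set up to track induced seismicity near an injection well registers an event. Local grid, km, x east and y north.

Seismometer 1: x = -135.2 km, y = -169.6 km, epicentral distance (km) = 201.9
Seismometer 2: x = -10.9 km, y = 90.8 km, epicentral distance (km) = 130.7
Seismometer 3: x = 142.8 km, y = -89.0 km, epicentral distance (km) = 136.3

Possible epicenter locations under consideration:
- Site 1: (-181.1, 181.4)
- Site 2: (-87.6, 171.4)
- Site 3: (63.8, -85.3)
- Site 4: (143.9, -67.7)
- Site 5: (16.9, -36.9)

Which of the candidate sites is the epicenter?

Site 5

For each candidate, compare |candidate − station| to the reported distance:
Site 1: residuals Seismometer 1 152.1, Seismometer 2 62.1, Seismometer 3 285.6 → max 285.6 km
Site 2: residuals Seismometer 1 142.4, Seismometer 2 19.4, Seismometer 3 211.4 → max 211.4 km
Site 3: residuals Seismometer 1 14.2, Seismometer 2 60.6, Seismometer 3 57.2 → max 60.6 km
Site 4: residuals Seismometer 1 95.2, Seismometer 2 90.9, Seismometer 3 115.0 → max 115.0 km
Site 5: residuals Seismometer 1 0.0, Seismometer 2 0.0, Seismometer 3 0.0 → max 0.0 km
Only Site 5 has all residuals ≈ 0.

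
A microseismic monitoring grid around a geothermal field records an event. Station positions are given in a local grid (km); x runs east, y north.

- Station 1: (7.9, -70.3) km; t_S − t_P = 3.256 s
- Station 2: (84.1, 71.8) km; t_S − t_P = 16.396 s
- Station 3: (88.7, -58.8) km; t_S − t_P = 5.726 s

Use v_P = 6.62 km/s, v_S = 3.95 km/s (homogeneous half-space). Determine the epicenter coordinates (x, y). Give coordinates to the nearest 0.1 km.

x ≈ 37.6 km, y ≈ -81.9 km

Distance from S−P lag: d = Δt · v_P v_S / (v_P − v_S) = Δt · (6.62·3.95)/(6.62−3.95) ≈ 9.7936·Δt.
So d_Station 1 = 31.89, d_Station 2 = 160.58, d_Station 3 = 56.08 km.
Circle about each station: (x − 7.9)² + (y + 70.3)² = 31.89²; (x − 84.1)² + (y − 71.8)² = 160.58²; (x − 88.7)² + (y + 58.8)² = 56.08².
Subtracting the Station 1 equation from the Station 2 and Station 3 equations removes the quadratic terms:
152.4 x + 284.2 y = -17545.41
161.6 x + 23.0 y = 4192.64
Solving the 2×2 system: x ≈ 37.6, y ≈ -81.9 km.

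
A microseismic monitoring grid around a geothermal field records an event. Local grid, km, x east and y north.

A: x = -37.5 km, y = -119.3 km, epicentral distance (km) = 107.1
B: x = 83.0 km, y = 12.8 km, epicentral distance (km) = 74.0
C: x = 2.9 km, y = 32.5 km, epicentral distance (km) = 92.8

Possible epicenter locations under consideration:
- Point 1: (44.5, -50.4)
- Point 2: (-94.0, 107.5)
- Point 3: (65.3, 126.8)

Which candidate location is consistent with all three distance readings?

Point 1

For each candidate, compare |candidate − station| to the reported distance:
Point 1: residuals A 0.0, B 0.0, C 0.0 → max 0.0 km
Point 2: residuals A 126.6, B 126.7, C 29.7 → max 126.7 km
Point 3: residuals A 159.6, B 41.4, C 20.3 → max 159.6 km
Only Point 1 has all residuals ≈ 0.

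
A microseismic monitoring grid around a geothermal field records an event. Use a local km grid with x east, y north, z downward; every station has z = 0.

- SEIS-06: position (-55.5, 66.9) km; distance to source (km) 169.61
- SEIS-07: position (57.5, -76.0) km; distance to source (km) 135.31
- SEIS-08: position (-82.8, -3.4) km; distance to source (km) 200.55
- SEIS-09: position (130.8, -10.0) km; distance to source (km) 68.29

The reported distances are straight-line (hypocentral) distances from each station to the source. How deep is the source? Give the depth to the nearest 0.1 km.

35.4 km

Each station gives a sphere (x−x_i)² + (y−y_i)² + z² = d_i² (stations at z=0).
Subtracting the SEIS-06 sphere from SEIS-07 and SEIS-08: z² cancels, leaving linear equations in x and y:
226.0 x − 285.8 y = 11985.15
-54.6 x − 140.6 y = -12141.21
Solving: x ≈ 108.802, y ≈ 44.101 km (keep extra digits for the depth step; rounded: 108.8, 44.1).
Then from the SEIS-06 sphere: z² = 169.61² − (x + 55.5)² − (y − 66.9)² with x = 108.802, y = 44.101, so z ≈ 35.392 ≈ 35.4 km.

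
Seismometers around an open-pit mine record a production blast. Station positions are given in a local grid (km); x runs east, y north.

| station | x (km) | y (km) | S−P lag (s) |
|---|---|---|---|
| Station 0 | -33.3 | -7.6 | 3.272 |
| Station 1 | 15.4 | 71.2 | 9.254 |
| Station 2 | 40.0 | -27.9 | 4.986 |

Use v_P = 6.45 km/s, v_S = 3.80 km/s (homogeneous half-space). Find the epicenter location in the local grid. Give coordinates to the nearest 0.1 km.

Distance from S−P lag: d = Δt · v_P v_S / (v_P − v_S) = Δt · (6.45·3.80)/(6.45−3.80) ≈ 9.2491·Δt.
So d_Station 0 = 30.26, d_Station 1 = 85.59, d_Station 2 = 46.12 km.
Circle about each station: (x + 33.3)² + (y + 7.6)² = 30.26²; (x − 15.4)² + (y − 71.2)² = 85.59²; (x − 40.0)² + (y + 27.9)² = 46.12².
Subtracting the Station 0 equation from the Station 1 and Station 2 equations removes the quadratic terms:
97.4 x + 157.6 y = -2270.03
146.6 x − 40.6 y = 0.37
Solving the 2×2 system: x ≈ -3.4, y ≈ -12.3 km.
Check against Station 0 (with the unrounded x, y): √((x + 33.3)²+(y + 7.6)²) = 30.26 ≈ 30.26 km. ✓

(-3.4, -12.3)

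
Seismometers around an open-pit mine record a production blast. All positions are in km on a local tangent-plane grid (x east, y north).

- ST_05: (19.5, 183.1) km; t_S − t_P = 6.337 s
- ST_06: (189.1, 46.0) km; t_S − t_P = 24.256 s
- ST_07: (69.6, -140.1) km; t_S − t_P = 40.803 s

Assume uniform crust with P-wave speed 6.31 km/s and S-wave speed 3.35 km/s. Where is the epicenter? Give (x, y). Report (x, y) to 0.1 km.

Distance from S−P lag: d = Δt · v_P v_S / (v_P − v_S) = Δt · (6.31·3.35)/(6.31−3.35) ≈ 7.1414·Δt.
So d_ST_05 = 45.25, d_ST_06 = 173.22, d_ST_07 = 291.39 km.
Circle about each station: (x − 19.5)² + (y − 183.1)² = 45.25²; (x − 189.1)² + (y − 46.0)² = 173.22²; (x − 69.6)² + (y + 140.1)² = 291.39².
Subtracting pairs of circle equations eliminates x²+y² and gives linear equations (the radical axes):
339.2 x − 274.2 y = -23988.66
100.2 x − 646.4 y = -92294.26
Solving the 2×2 system: x ≈ 51.1, y ≈ 150.7 km.
Check against ST_05 (with the unrounded x, y): √((x − 19.5)²+(y − 183.1)²) = 45.26 ≈ 45.25 km. ✓

(51.1, 150.7)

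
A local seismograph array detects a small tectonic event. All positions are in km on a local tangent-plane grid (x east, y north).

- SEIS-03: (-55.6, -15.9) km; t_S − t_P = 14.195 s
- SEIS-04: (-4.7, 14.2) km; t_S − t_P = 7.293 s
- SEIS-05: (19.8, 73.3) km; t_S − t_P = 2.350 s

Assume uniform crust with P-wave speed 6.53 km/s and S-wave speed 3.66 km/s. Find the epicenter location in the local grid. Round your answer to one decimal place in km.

Distance from S−P lag: d = Δt · v_P v_S / (v_P − v_S) = Δt · (6.53·3.66)/(6.53−3.66) ≈ 8.3275·Δt.
So d_SEIS-03 = 118.21, d_SEIS-04 = 60.73, d_SEIS-05 = 19.57 km.
Circle about each station: (x + 55.6)² + (y + 15.9)² = 118.21²; (x + 4.7)² + (y − 14.2)² = 60.73²; (x − 19.8)² + (y − 73.3)² = 19.57².
Subtracting the SEIS-03 equation from the SEIS-04 and SEIS-05 equations removes the quadratic terms:
101.8 x + 60.2 y = 7165.03
150.8 x + 178.4 y = 16011.38
Solving the 2×2 system: x ≈ 34.6, y ≈ 60.5 km.
Check against SEIS-03 (with the unrounded x, y): √((x + 55.6)²+(y + 15.9)²) = 118.21 ≈ 118.21 km. ✓

34.6 km east, 60.5 km north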